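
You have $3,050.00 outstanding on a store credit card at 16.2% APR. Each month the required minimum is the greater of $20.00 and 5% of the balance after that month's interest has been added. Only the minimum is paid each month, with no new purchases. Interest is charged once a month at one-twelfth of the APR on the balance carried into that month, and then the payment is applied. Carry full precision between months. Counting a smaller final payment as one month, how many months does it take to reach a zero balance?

78 months

Monthly rate r = 16.2%/12 = 1.35% = 0.0135.
While 5% of the post-interest balance exceeds $20.00, each month B ← (B·(1+r))·(1 − 0.05), i.e. B shrinks by the factor (1+r)·0.95 = 0.96283.
This holds for months 1–54. Entering month 55 the balance is $394.33; 5% of the post-interest balance is now below $20.00, so the flat $20.00 minimum applies from here.
From month 55 a fixed $20.00 at rate r clears $394.33 in 24 more payments. Total: 54 + 24 = 78 months.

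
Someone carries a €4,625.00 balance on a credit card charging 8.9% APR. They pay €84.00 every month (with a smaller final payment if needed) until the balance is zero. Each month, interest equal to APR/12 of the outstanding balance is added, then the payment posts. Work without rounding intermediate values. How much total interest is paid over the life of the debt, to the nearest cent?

€1,341.44

Monthly rate r = 8.9%/12 = 0.741667% = 0.00741667.
Payoff takes n = ⌈−ln(1 − rB₀/P)/ln(1+r)⌉ = ⌈71.029⌉ = 72 payments; the last is €2.44.
Total paid = 71·€84.00 + €2.44 = €5,966.44.
Total interest = total paid − principal = €5,966.44 − €4,625.00 = €1,341.44.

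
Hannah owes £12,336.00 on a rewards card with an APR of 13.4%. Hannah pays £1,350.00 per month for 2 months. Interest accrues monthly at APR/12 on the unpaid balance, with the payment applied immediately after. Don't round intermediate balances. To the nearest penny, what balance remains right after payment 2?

Monthly rate r = 13.4%/12 = 1.11667% = 0.0111667.
Each month: B ← B·(1+r) − £1,350.00.
Month 1: interest £137.75; balance after payment £11,123.75.
Month 2: interest £124.22; balance after payment £9,897.97.

£9,897.97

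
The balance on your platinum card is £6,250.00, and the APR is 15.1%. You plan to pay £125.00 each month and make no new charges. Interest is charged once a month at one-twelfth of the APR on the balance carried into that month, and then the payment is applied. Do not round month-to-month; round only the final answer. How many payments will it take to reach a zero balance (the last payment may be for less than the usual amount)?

Monthly rate r = 15.1%/12 = 1.25833% = 0.0125833.
Recurrence: B ← B·(1+r) − £125.00.
Month 1: interest £78.65; balance after payment £6,203.65.
Month 2: interest £78.06; balance after payment £6,156.71.
Closed form: n = −ln(1 − rB₀/P)/ln(1+r) = −ln(0.37083)/ln(1.01258) ≈ 79.330, so the balance reaches zero during payment 80.

80 payments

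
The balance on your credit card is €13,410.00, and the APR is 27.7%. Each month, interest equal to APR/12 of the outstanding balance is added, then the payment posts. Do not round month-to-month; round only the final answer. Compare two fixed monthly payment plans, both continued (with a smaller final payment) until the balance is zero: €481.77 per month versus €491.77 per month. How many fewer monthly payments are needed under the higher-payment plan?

2 fewer payments

Monthly rate r = 27.7%/12 = 2.30833% = 0.0230833.
At €481.77/mo: n = ⌈−ln(1 − rB₀/P)/ln(1+r)⌉ = 46 payments (last €37.06); total interest = total paid − €13,410.00 = €8,306.71.
At €491.77/mo: 44 payments (last €248.83); total interest €7,984.94.
Payments saved = 46 − 44 = 2.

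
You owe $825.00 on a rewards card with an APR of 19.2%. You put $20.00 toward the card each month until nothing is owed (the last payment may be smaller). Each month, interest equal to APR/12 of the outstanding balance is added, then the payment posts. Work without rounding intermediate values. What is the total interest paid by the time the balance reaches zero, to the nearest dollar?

$534

Monthly rate r = 19.2%/12 = 1.6% = 0.016.
Payoff takes n = ⌈−ln(1 − rB₀/P)/ln(1+r)⌉ = ⌈67.964⌉ = 68 payments; the last is $19.28.
Total paid = 67·$20.00 + $19.28 = $1,359.28.
Total interest = total paid − principal = $1,359.28 − $825.00 = $534.28.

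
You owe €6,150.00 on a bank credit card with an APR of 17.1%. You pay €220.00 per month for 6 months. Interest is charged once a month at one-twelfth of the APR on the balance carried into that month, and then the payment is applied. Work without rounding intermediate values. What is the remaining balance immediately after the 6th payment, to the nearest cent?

Monthly rate r = 17.1%/12 = 1.425% = 0.01425.
Each month: B ← B·(1+r) − €220.00.
Month 1: interest €87.64; balance after payment €6,017.64.
Month 2: interest €85.75; balance after payment €5,883.39.
Month 3: interest €83.84; balance after payment €5,747.23.
Month 4: interest €81.90; balance after payment €5,609.13.
Month 5: interest €79.93; balance after payment €5,469.06.
Month 6: interest €77.93; balance after payment €5,326.99.

€5,326.99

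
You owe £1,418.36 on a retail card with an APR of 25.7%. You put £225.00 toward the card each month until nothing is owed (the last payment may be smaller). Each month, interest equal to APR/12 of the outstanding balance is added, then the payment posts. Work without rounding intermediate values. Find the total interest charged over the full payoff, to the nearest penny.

Monthly rate r = 25.7%/12 = 2.14167% = 0.0214167.
Payoff takes n = ⌈−ln(1 − rB₀/P)/ln(1+r)⌉ = ⌈6.844⌉ = 7 payments; the last is £190.27.
Total paid = 6·£225.00 + £190.27 = £1,540.27.
Total interest = total paid − principal = £1,540.27 − £1,418.36 = £121.91.

£121.91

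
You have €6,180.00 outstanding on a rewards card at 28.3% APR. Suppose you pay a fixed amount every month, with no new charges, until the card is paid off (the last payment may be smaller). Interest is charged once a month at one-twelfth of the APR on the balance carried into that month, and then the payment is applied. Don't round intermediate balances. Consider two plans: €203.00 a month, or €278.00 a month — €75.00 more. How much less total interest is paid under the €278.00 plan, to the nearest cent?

€2,162.86

Monthly rate r = 28.3%/12 = 2.35833% = 0.0235833.
At €203.00/mo: n = ⌈−ln(1 − rB₀/P)/ln(1+r)⌉ = 55 payments (last €61.25); total interest = total paid − €6,180.00 = €4,843.25.
At €278.00/mo: 32 payments (last €242.39); total interest €2,680.39.
Interest saved = €4,843.25 − €2,680.39 = €2,162.86.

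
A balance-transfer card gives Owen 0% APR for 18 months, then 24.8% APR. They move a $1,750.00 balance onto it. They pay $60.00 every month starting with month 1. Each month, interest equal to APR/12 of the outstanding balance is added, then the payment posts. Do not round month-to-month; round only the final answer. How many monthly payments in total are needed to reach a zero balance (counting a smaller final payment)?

31 payments

Promo months 1–18 at r₀ = 0%/12 = 0; months 19+ at r₁ = 24.8%/12 = 0.0206667.
After month 18 (no interest yet): B = $1,750.00 − 18·$60.00 = $670.00.
Then at r₁ with $60.00/mo: n₂ = −ln(1 − r₁·B/P)/ln(1+r₁) ≈ 12.83 → 13 more payments.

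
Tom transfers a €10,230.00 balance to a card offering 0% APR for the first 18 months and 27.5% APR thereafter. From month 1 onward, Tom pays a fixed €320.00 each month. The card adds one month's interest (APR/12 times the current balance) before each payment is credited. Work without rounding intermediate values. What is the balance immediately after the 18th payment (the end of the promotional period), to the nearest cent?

€4,470.00

Promo months 1–18 at r₀ = 0%/12 = 0; months 19+ at r₁ = 27.5%/12 = 0.0229167.
After month 18 (no interest yet): B = €10,230.00 − 18·€320.00 = €4,470.00.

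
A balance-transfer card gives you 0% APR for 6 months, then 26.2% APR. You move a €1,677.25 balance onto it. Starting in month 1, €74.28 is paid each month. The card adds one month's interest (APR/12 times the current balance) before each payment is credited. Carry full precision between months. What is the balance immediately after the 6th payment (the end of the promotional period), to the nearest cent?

Promo months 1–6 at r₀ = 0%/12 = 0; months 7+ at r₁ = 26.2%/12 = 0.0218333.
After month 6 (no interest yet): B = €1,677.25 − 6·€74.28 = €1,231.57.

€1,231.57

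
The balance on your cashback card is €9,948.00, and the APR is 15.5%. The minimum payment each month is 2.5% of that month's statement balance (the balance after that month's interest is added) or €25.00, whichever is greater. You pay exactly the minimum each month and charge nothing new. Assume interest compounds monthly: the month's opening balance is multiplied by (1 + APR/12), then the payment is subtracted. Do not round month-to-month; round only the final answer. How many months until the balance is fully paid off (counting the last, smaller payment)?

241 months

Monthly rate r = 15.5%/12 = 1.29167% = 0.0129167.
While 2.5% of the post-interest balance exceeds €25.00, each month B ← (B·(1+r))·(1 − 0.025), i.e. B shrinks by the factor (1+r)·0.975 = 0.98759.
This holds for months 1–186. Entering month 187 the balance is €975.68; 2.5% of the post-interest balance is now below €25.00, so the flat €25.00 minimum applies from here.
From month 187 a fixed €25.00 at rate r clears €975.68 in 55 more payments. Total: 186 + 55 = 241 months.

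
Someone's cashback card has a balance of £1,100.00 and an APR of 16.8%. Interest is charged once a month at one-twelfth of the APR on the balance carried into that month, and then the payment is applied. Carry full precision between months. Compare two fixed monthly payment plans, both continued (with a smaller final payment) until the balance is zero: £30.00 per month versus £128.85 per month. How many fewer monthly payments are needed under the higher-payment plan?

Monthly rate r = 16.8%/12 = 1.4% = 0.014.
At £30.00/mo: n = ⌈−ln(1 − rB₀/P)/ln(1+r)⌉ = 52 payments (last £24.04); total interest = total paid − £1,100.00 = £454.04.
At £128.85/mo: 10 payments (last £20.14); total interest £79.79.
Payments saved = 52 − 10 = 42.

42 fewer payments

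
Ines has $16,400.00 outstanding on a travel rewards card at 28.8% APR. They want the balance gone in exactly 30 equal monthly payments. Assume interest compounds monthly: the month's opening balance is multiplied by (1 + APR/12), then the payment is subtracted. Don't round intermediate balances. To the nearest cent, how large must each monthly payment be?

Monthly rate r = 28.8%/12 = 2.4% = 0.024.
Level-payment amortization: P = B₀·r / (1 − (1+r)^(−n)) = 16400.00·0.024 / (1 − 1.024^(−30)).
Denominator 1 − (1+r)^(−30) = 0.509090653.
P = 393.6 / 0.509090653 ≈ 773.14.

$773.14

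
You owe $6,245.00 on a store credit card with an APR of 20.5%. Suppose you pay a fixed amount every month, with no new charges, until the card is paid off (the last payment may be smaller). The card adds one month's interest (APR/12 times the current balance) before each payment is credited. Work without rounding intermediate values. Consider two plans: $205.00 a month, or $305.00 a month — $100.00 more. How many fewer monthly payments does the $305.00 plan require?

Monthly rate r = 20.5%/12 = 1.70833% = 0.0170833.
At $205.00/mo: n = ⌈−ln(1 − rB₀/P)/ln(1+r)⌉ = 44 payments (last $78.57); total interest = total paid − $6,245.00 = $2,648.57.
At $305.00/mo: 26 payments (last $126.32); total interest $1,506.32.
Payments saved = 44 − 26 = 18.

18 fewer payments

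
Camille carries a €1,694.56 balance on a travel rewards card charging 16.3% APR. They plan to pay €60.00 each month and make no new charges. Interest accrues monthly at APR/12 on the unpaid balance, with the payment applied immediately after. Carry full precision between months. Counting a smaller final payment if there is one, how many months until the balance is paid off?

36 months

Monthly rate r = 16.3%/12 = 1.35833% = 0.0135833.
Recurrence: B ← B·(1+r) − €60.00.
Month 1: interest €23.02; balance after payment €1,657.58.
Month 2: interest €22.52; balance after payment €1,620.09.
Closed form: n = −ln(1 − rB₀/P)/ln(1+r) = −ln(0.61637)/ln(1.01358) ≈ 35.866, so the balance reaches zero during payment 36.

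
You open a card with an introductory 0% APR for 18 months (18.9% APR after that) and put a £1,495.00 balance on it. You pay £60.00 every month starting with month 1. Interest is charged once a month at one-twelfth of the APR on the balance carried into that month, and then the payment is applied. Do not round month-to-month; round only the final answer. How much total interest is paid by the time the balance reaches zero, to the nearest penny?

£27.95

Promo months 1–18 at r₀ = 0%/12 = 0; months 19+ at r₁ = 18.9%/12 = 0.01575.
After month 18 (no interest yet): B = £1,495.00 − 18·£60.00 = £415.00.
Then at r₁ with £60.00/mo: n₂ = −ln(1 − r₁·B/P)/ln(1+r₁) ≈ 7.38 → 8 more payments.
Total paid = 25·£60.00 + £22.95 = £1,522.95; interest = £1,522.95 − £1,495.00 = £27.95.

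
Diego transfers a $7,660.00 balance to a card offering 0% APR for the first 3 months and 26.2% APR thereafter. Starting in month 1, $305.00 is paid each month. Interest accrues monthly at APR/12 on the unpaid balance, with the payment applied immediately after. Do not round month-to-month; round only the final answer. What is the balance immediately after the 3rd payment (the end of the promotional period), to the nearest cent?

Promo months 1–3 at r₀ = 0%/12 = 0; months 4+ at r₁ = 26.2%/12 = 0.0218333.
After month 3 (no interest yet): B = $7,660.00 − 3·$305.00 = $6,745.00.

$6,745.00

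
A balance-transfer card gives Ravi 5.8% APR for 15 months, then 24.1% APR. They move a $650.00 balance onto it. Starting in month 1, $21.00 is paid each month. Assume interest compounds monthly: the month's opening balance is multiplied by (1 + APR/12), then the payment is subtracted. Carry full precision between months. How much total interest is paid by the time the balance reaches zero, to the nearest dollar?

$131

Promo months 1–15 at r₀ = 5.8%/12 = 0.00483333; months 16+ at r₁ = 24.1%/12 = 0.0200833.
After month 15: iterate B ← B·(1+r₀) − $21.00 for 15 months → $372.87.
Then at r₁ with $21.00/mo: n₂ = −ln(1 − r₁·B/P)/ln(1+r₁) ≈ 22.18 → 23 more payments.
Total paid = 37·$21.00 + $3.75 = $780.75; interest = $780.75 − $650.00 = $130.75.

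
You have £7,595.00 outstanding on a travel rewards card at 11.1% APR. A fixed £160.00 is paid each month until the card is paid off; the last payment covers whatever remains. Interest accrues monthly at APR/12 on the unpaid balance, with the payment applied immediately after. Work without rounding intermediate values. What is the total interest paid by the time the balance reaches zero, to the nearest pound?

Monthly rate r = 11.1%/12 = 0.925% = 0.00925.
Payoff takes n = ⌈−ln(1 − rB₀/P)/ln(1+r)⌉ = ⌈62.795⌉ = 63 payments; the last is £127.39.
Total paid = 62·£160.00 + £127.39 = £10,047.39.
Total interest = total paid − principal = £10,047.39 − £7,595.00 = £2,452.39.

£2,452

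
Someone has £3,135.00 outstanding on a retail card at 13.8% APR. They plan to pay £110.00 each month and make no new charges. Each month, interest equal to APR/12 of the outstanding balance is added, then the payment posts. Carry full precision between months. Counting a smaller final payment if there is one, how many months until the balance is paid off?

35 payments

Monthly rate r = 13.8%/12 = 1.15% = 0.0115.
Recurrence: B ← B·(1+r) − £110.00.
Month 1: interest £36.05; balance after payment £3,061.05.
Month 2: interest £35.20; balance after payment £2,986.25.
Closed form: n = −ln(1 − rB₀/P)/ln(1+r) = −ln(0.67225)/ln(1.0115) ≈ 34.731, so the balance reaches zero during payment 35.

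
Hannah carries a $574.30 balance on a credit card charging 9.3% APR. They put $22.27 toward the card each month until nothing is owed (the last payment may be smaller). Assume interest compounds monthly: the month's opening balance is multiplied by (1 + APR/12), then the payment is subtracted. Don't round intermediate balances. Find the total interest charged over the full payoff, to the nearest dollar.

Monthly rate r = 9.3%/12 = 0.775% = 0.00775.
Payoff takes n = ⌈−ln(1 − rB₀/P)/ln(1+r)⌉ = ⌈28.881⌉ = 29 payments; the last is $19.63.
Total paid = 28·$22.27 + $19.63 = $643.19.
Total interest = total paid − principal = $643.19 − $574.30 = $68.89.

$69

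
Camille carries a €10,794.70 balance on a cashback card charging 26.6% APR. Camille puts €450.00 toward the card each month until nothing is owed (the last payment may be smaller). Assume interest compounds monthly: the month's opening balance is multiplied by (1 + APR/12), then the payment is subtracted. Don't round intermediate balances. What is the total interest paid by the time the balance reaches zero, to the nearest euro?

Monthly rate r = 26.6%/12 = 2.21667% = 0.0221667.
Payoff takes n = ⌈−ln(1 − rB₀/P)/ln(1+r)⌉ = ⌈34.606⌉ = 35 payments; the last is €274.04.
Total paid = 34·€450.00 + €274.04 = €15,574.04.
Total interest = total paid − principal = €15,574.04 − €10,794.70 = €4,779.34.

€4,779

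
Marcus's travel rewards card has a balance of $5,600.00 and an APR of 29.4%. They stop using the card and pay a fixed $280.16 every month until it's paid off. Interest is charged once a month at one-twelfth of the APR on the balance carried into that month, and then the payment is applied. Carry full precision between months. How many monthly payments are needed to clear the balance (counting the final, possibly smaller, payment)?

28 months

Monthly rate r = 29.4%/12 = 2.45% = 0.0245.
Recurrence: B ← B·(1+r) − $280.16.
Month 1: interest $137.20; balance after payment $5,457.04.
Month 2: interest $133.70; balance after payment $5,310.58.
Closed form: n = −ln(1 − rB₀/P)/ln(1+r) = −ln(0.51028)/ln(1.0245) ≈ 27.796, so the balance reaches zero during payment 28.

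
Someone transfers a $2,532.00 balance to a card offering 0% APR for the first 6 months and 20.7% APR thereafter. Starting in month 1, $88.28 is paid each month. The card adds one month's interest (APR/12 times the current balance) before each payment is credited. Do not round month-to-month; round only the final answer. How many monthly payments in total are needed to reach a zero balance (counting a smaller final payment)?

36 payments

Promo months 1–6 at r₀ = 0%/12 = 0; months 7+ at r₁ = 20.7%/12 = 0.01725.
After month 6 (no interest yet): B = $2,532.00 − 6·$88.28 = $2,002.32.
Then at r₁ with $88.28/mo: n₂ = −ln(1 − r₁·B/P)/ln(1+r₁) ≈ 29.02 → 30 more payments.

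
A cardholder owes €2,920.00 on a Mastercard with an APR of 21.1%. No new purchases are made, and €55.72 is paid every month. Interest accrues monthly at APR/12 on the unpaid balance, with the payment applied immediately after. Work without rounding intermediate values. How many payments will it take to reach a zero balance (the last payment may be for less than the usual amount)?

Monthly rate r = 21.1%/12 = 1.75833% = 0.0175833.
Recurrence: B ← B·(1+r) − €55.72.
Month 1: interest €51.34; balance after payment €2,915.62.
Month 2: interest €51.27; balance after payment €2,911.17.
Closed form: n = −ln(1 − rB₀/P)/ln(1+r) = −ln(0.078547)/ln(1.01758) ≈ 145.954, so the balance reaches zero during payment 146.

146 months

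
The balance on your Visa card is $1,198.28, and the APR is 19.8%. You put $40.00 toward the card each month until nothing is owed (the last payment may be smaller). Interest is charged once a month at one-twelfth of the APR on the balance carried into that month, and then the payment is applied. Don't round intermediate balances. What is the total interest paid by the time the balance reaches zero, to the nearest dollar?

Monthly rate r = 19.8%/12 = 1.65% = 0.0165.
Payoff takes n = ⌈−ln(1 − rB₀/P)/ln(1+r)⌉ = ⌈41.661⌉ = 42 payments; the last is $26.50.
Total paid = 41·$40.00 + $26.50 = $1,666.50.
Total interest = total paid − principal = $1,666.50 − $1,198.28 = $468.22.

$468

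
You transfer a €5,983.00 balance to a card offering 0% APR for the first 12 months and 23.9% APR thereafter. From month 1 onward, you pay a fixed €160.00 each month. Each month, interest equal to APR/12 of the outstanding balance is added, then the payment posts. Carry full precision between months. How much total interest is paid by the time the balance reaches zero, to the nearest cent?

€1,654.94

Promo months 1–12 at r₀ = 0%/12 = 0; months 13+ at r₁ = 23.9%/12 = 0.0199167.
After month 12 (no interest yet): B = €5,983.00 − 12·€160.00 = €4,063.00.
Then at r₁ with €160.00/mo: n₂ = −ln(1 − r₁·B/P)/ln(1+r₁) ≈ 35.74 → 36 more payments.
Total paid = 47·€160.00 + €117.94 = €7,637.94; interest = €7,637.94 − €5,983.00 = €1,654.94.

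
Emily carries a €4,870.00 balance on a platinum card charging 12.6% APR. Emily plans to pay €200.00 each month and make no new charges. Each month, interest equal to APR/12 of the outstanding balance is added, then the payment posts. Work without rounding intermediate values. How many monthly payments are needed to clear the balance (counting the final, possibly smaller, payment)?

29 months

Monthly rate r = 12.6%/12 = 1.05% = 0.0105.
Recurrence: B ← B·(1+r) − €200.00.
Month 1: interest €51.13; balance after payment €4,721.14.
Month 2: interest €49.57; balance after payment €4,570.71.
Closed form: n = −ln(1 − rB₀/P)/ln(1+r) = −ln(0.74433)/ln(1.0105) ≈ 28.269, so the balance reaches zero during payment 29.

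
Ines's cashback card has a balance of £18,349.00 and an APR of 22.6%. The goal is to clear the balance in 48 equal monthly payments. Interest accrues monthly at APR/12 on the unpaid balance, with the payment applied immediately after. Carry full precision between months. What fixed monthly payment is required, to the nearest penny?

Monthly rate r = 22.6%/12 = 1.88333% = 0.0188333.
Level-payment amortization: P = B₀·r / (1 − (1+r)^(−n)) = 18349.00·0.0188333 / (1 − 1.01883^(−48)).
Denominator 1 − (1+r)^(−48) = 0.591634522.
P = 345.573 / 0.591634522 ≈ 584.10.

£584.10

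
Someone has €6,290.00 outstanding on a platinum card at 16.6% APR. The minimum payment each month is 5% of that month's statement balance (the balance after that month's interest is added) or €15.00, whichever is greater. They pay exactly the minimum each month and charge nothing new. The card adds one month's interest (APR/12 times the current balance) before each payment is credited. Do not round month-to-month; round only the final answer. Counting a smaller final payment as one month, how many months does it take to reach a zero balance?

Monthly rate r = 16.6%/12 = 1.38333% = 0.0138333.
While 5% of the post-interest balance exceeds €15.00, each month B ← (B·(1+r))·(1 − 0.05), i.e. B shrinks by the factor (1+r)·0.95 = 0.96314.
This holds for months 1–82. Entering month 83 the balance is €289.23; 5% of the post-interest balance is now below €15.00, so the flat €15.00 minimum applies from here.
From month 83 a fixed €15.00 at rate r clears €289.23 in 23 more payments. Total: 82 + 23 = 105 months.

105 months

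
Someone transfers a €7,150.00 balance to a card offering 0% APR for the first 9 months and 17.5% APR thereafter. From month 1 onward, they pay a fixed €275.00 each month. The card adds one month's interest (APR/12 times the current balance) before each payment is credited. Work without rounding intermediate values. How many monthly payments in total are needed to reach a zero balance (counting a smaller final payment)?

Promo months 1–9 at r₀ = 0%/12 = 0; months 10+ at r₁ = 17.5%/12 = 0.0145833.
After month 9 (no interest yet): B = €7,150.00 − 9·€275.00 = €4,675.00.
Then at r₁ with €275.00/mo: n₂ = −ln(1 − r₁·B/P)/ln(1+r₁) ≈ 19.68 → 20 more payments.

29 payments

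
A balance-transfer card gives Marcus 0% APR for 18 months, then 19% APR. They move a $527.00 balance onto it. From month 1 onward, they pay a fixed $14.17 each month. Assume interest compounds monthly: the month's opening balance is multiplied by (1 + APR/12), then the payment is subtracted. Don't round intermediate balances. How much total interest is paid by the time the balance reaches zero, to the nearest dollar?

Promo months 1–18 at r₀ = 0%/12 = 0; months 19+ at r₁ = 19%/12 = 0.0158333.
After month 18 (no interest yet): B = $527.00 − 18·$14.17 = $271.94.
Then at r₁ with $14.17/mo: n₂ = −ln(1 − r₁·B/P)/ln(1+r₁) ≈ 23.06 → 24 more payments.
Total paid = 41·$14.17 + $0.81 = $581.78; interest = $581.78 − $527.00 = $54.78.

$55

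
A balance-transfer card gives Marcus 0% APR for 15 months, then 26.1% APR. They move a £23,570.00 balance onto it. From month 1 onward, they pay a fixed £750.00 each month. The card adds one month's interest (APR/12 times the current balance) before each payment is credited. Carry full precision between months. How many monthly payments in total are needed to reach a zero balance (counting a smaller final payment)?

36 payments

Promo months 1–15 at r₀ = 0%/12 = 0; months 16+ at r₁ = 26.1%/12 = 0.02175.
After month 15 (no interest yet): B = £23,570.00 − 15·£750.00 = £12,320.00.
Then at r₁ with £750.00/mo: n₂ = −ln(1 − r₁·B/P)/ln(1+r₁) ≈ 20.54 → 21 more payments.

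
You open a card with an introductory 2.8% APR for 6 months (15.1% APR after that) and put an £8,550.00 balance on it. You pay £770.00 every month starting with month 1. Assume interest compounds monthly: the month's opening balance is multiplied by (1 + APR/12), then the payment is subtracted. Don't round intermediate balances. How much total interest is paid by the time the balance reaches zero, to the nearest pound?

Promo months 1–6 at r₀ = 2.8%/12 = 0.00233333; months 7+ at r₁ = 15.1%/12 = 0.0125833.
After month 6: iterate B ← B·(1+r₀) − £770.00 for 6 months → £4,023.37.
Then at r₁ with £770.00/mo: n₂ = −ln(1 − r₁·B/P)/ln(1+r₁) ≈ 5.44 → 6 more payments.
Total paid = 11·£770.00 + £339.05 = £8,809.05; interest = £8,809.05 − £8,550.00 = £259.05.

£259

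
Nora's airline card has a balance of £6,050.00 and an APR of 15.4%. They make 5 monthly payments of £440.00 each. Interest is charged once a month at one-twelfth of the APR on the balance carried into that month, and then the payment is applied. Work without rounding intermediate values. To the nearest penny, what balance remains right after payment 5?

£4,191.11

Monthly rate r = 15.4%/12 = 1.28333% = 0.0128333.
Each month: B ← B·(1+r) − £440.00.
Month 1: interest £77.64; balance after payment £5,687.64.
Month 2: interest £72.99; balance after payment £5,320.63.
Month 3: interest £68.28; balance after payment £4,948.91.
Month 4: interest £63.51; balance after payment £4,572.43.
Month 5: interest £58.68; balance after payment £4,191.11.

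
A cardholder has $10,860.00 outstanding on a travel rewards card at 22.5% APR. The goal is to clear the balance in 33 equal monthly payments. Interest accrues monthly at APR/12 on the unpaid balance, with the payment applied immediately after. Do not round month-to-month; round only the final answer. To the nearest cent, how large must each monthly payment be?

Monthly rate r = 22.5%/12 = 1.875% = 0.01875.
Level-payment amortization: P = B₀·r / (1 − (1+r)^(−n)) = 10860.00·0.01875 / (1 − 1.01875^(−33)).
Denominator 1 − (1+r)^(−33) = 0.458287967.
P = 203.625 / 0.458287967 ≈ 444.32.

$444.32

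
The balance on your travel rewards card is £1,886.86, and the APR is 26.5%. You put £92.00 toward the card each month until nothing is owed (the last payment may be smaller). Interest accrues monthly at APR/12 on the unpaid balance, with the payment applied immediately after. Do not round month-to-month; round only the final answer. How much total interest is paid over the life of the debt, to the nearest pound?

Monthly rate r = 26.5%/12 = 2.20833% = 0.0220833.
Payoff takes n = ⌈−ln(1 − rB₀/P)/ln(1+r)⌉ = ⌈27.613⌉ = 28 payments; the last is £56.63.
Total paid = 27·£92.00 + £56.63 = £2,540.63.
Total interest = total paid − principal = £2,540.63 − £1,886.86 = £653.77.

£654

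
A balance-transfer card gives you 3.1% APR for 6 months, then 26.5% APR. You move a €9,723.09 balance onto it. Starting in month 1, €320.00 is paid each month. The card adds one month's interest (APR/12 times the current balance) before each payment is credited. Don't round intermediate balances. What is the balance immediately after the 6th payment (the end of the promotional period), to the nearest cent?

€7,942.33

Promo months 1–6 at r₀ = 3.1%/12 = 0.00258333; months 7+ at r₁ = 26.5%/12 = 0.0220833.
After month 6: iterate B ← B·(1+r₀) − €320.00 for 6 months → €7,942.33.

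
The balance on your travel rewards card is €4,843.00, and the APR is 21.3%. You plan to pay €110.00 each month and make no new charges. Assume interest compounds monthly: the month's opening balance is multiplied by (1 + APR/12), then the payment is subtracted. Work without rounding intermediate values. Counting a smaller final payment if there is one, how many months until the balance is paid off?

Monthly rate r = 21.3%/12 = 1.775% = 0.01775.
Recurrence: B ← B·(1+r) − €110.00.
Month 1: interest €85.96; balance after payment €4,818.96.
Month 2: interest €85.54; balance after payment €4,794.50.
Closed form: n = −ln(1 − rB₀/P)/ln(1+r) = −ln(0.21852)/ln(1.01775) ≈ 86.443, so the balance reaches zero during payment 87.

87 payments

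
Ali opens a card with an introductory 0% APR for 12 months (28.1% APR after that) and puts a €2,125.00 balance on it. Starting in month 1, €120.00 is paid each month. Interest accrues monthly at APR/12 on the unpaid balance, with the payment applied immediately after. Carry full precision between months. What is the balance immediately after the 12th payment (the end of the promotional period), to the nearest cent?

Promo months 1–12 at r₀ = 0%/12 = 0; months 13+ at r₁ = 28.1%/12 = 0.0234167.
After month 12 (no interest yet): B = €2,125.00 − 12·€120.00 = €685.00.

€685.00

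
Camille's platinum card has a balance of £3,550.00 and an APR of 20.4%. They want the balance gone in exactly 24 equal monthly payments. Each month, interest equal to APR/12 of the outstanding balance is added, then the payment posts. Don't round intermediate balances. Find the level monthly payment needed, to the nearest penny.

£181.37

Monthly rate r = 20.4%/12 = 1.7% = 0.017.
Level-payment amortization: P = B₀·r / (1 − (1+r)^(−n)) = 3550.00·0.017 / (1 − 1.017^(−24)).
Denominator 1 − (1+r)^(−24) = 0.332736868.
P = 60.35 / 0.332736868 ≈ 181.37.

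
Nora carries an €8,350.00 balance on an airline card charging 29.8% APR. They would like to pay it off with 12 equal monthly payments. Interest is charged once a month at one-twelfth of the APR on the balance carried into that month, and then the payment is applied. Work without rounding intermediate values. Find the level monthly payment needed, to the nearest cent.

Monthly rate r = 29.8%/12 = 2.48333% = 0.0248333.
Level-payment amortization: P = B₀·r / (1 − (1+r)^(−n)) = 8350.00·0.0248333 / (1 − 1.02483^(−12)).
Denominator 1 − (1+r)^(−12) = 0.25499174.
P = 207.358 / 0.25499174 ≈ 813.20.

€813.20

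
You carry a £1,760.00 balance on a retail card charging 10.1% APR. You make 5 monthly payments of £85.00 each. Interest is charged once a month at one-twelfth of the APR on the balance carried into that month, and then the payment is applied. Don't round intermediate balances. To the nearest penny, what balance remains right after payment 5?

Monthly rate r = 10.1%/12 = 0.841667% = 0.00841667.
Each month: B ← B·(1+r) − £85.00.
Month 1: interest £14.81; balance after payment £1,689.81.
Month 2: interest £14.22; balance after payment £1,619.04.
Month 3: interest £13.63; balance after payment £1,547.66.
Month 4: interest £13.03; balance after payment £1,475.69.
Month 5: interest £12.42; balance after payment £1,403.11.

£1,403.11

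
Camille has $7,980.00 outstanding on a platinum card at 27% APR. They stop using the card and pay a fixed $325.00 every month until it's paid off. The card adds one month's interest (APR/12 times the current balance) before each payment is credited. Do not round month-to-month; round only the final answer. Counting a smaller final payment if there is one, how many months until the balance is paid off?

37 months

Monthly rate r = 27%/12 = 2.25% = 0.0225.
Recurrence: B ← B·(1+r) − $325.00.
Month 1: interest $179.55; balance after payment $7,834.55.
Month 2: interest $176.28; balance after payment $7,685.83.
Closed form: n = −ln(1 − rB₀/P)/ln(1+r) = −ln(0.44754)/ln(1.0225) ≈ 36.134, so the balance reaches zero during payment 37.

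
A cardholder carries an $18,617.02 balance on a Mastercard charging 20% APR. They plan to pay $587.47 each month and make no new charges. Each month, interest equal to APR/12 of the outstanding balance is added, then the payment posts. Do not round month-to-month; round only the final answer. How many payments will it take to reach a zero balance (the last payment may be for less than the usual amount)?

Monthly rate r = 20%/12 = 1.66667% = 0.0166667.
Recurrence: B ← B·(1+r) − $587.47.
Month 1: interest $310.28; balance after payment $18,339.83.
Month 2: interest $305.66; balance after payment $18,058.03.
Closed form: n = −ln(1 − rB₀/P)/ln(1+r) = −ln(0.47183)/ln(1.01667) ≈ 45.443, so the balance reaches zero during payment 46.

46 payments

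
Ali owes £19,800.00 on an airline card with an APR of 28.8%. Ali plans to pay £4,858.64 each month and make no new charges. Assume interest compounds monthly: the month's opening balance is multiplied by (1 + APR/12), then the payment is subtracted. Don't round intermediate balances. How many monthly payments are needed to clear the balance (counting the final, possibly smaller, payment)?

Monthly rate r = 28.8%/12 = 2.4% = 0.024.
Recurrence: B ← B·(1+r) − £4,858.64.
Month 1: interest £475.20; balance after payment £15,416.56.
Month 2: interest £370.00; balance after payment £10,927.92.
Month 3: interest £262.27; balance after payment £6,331.55.
Month 4: interest £151.96; balance after payment £1,624.86.
Month 5: interest £39.00; balance after payment £0.00.

5 payments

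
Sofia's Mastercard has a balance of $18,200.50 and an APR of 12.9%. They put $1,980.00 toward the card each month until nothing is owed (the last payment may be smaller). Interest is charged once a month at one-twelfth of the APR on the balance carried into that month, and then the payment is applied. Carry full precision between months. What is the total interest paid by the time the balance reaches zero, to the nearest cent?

Monthly rate r = 12.9%/12 = 1.075% = 0.01075.
Payoff takes n = ⌈−ln(1 − rB₀/P)/ln(1+r)⌉ = ⌈9.731⌉ = 10 payments; the last is $1,448.66.
Total paid = 9·$1,980.00 + $1,448.66 = $19,268.66.
Total interest = total paid − principal = $19,268.66 − $18,200.50 = $1,068.16.

$1,068.16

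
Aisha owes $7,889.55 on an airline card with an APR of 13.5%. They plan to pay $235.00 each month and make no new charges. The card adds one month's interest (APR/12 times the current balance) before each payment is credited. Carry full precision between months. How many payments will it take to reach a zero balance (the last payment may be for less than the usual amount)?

Monthly rate r = 13.5%/12 = 1.125% = 0.01125.
Recurrence: B ← B·(1+r) − $235.00.
Month 1: interest $88.76; balance after payment $7,743.31.
Month 2: interest $87.11; balance after payment $7,595.42.
Closed form: n = −ln(1 − rB₀/P)/ln(1+r) = −ln(0.62231)/ln(1.01125) ≈ 42.398, so the balance reaches zero during payment 43.

43 months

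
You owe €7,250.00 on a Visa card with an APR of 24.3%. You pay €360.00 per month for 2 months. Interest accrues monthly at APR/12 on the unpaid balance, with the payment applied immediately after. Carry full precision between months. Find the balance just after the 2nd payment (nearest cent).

€6,819.31

Monthly rate r = 24.3%/12 = 2.025% = 0.02025.
Each month: B ← B·(1+r) − €360.00.
Month 1: interest €146.81; balance after payment €7,036.81.
Month 2: interest €142.50; balance after payment €6,819.31.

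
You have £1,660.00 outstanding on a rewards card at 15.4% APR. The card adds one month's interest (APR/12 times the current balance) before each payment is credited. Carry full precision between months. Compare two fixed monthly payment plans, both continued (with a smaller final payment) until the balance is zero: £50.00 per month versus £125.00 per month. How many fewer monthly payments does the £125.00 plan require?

Monthly rate r = 15.4%/12 = 1.28333% = 0.0128333.
At £50.00/mo: n = ⌈−ln(1 − rB₀/P)/ln(1+r)⌉ = 44 payments (last £27.21); total interest = total paid − £1,660.00 = £517.21.
At £125.00/mo: 15 payments (last £81.74); total interest £171.74.
Payments saved = 44 − 15 = 29.

29 fewer payments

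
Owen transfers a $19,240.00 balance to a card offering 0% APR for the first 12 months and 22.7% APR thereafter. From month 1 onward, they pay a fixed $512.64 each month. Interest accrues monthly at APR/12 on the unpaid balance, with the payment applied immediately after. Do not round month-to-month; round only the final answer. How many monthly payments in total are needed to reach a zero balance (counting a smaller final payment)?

Promo months 1–12 at r₀ = 0%/12 = 0; months 13+ at r₁ = 22.7%/12 = 0.0189167.
After month 12 (no interest yet): B = $19,240.00 − 12·$512.64 = $13,088.32.
Then at r₁ with $512.64/mo: n₂ = −ln(1 − r₁·B/P)/ln(1+r₁) ≈ 35.20 → 36 more payments.

48 months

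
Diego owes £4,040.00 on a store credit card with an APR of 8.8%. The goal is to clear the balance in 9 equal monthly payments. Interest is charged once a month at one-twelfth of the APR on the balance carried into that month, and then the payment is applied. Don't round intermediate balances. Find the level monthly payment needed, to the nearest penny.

Monthly rate r = 8.8%/12 = 0.733333% = 0.00733333.
Level-payment amortization: P = B₀·r / (1 − (1+r)^(−n)) = 4040.00·0.00733333 / (1 − 1.00733^(−9)).
Denominator 1 − (1+r)^(−9) = 0.0636436664.
P = 29.6267 / 0.0636436664 ≈ 465.51.

£465.51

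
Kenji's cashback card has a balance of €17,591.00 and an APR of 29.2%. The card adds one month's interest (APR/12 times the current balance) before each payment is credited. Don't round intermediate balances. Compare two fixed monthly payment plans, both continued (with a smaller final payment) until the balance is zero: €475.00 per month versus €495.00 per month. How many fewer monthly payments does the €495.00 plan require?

13 fewer payments

Monthly rate r = 29.2%/12 = 2.43333% = 0.0243333.
At €475.00/mo: n = ⌈−ln(1 − rB₀/P)/ln(1+r)⌉ = 97 payments (last €122.60); total interest = total paid − €17,591.00 = €28,131.60.
At €495.00/mo: 84 payments (last €105.82); total interest €23,599.82.
Payments saved = 97 − 84 = 13.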